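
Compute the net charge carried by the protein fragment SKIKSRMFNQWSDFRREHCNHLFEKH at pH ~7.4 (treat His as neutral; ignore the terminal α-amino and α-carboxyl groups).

+3

At pH ~7.4 the Lys and Arg side chains are protonated (+1), the Asp and Glu side chains are deprotonated (−1), and with His taken as neutral all other side chains carry no charge.
Positive (K, R): K2, K4, R6, R15, R16, K25 → +6.
Negative (D, E): D13, E17, E24 → −3.
Net charge = (+6) + (−3) = +3.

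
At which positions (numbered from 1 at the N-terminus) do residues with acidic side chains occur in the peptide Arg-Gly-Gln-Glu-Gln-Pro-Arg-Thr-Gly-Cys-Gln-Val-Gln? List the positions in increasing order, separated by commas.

The acidic residues are Asp (D) and Glu (E), whose side chains end in a carboxylate group.
Matching residues: Glu4.

4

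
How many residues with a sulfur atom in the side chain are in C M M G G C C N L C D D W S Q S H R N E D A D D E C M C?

Cysteine (C, thiol) and methionine (M, thioether) are the two sulfur-containing amino acids.
Matching residues: C1, M2, M3, C6, C7, C10, C26, M27, C28.

9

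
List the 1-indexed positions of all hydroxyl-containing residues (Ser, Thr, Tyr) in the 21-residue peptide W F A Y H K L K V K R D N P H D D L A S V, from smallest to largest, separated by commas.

Matching residues: Y4, S20.

4, 20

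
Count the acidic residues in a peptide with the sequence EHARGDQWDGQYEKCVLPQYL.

4

The acidic residues are Asp (D) and Glu (E), whose side chains end in a carboxylate group.
Matching residues: E1, D6, D9, E13.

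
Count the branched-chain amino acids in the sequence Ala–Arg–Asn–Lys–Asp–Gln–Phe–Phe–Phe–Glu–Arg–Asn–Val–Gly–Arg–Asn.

The BCAAs are Val, Leu, and Ile — aliphatic side chains with a branch point.
Matching residues: Val13.

1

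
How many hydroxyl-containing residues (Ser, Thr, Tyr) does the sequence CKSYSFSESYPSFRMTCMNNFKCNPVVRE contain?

Matching residues: S3, Y4, S5, S7, S9, Y10, S12, T16.

8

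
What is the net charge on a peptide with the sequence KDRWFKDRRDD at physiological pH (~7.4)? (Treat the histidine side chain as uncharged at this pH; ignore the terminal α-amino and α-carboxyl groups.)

At pH ~7.4 the Lys and Arg side chains are protonated (+1), the Asp and Glu side chains are deprotonated (−1), and with His taken as neutral all other side chains carry no charge.
Positive (K, R): K1, R3, K6, R8, R9 → +5.
Negative (D, E): D2, D7, D10, D11 → −4.
Net charge = (+5) + (−4) = +1.

+1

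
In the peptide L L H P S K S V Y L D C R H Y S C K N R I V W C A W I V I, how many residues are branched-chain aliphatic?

9

Valine (V), leucine (L), and isoleucine (I) are the branched-chain amino acids.
Matching residues: L1, L2, V8, L10, I21, V22, I27, V28, I29.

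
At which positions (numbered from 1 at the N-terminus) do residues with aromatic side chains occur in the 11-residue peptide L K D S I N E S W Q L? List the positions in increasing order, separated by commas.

9

The aromatic amino acids are Phe (F, benzyl), Trp (W, indole), and Tyr (Y, phenol).
Matching residues: W9.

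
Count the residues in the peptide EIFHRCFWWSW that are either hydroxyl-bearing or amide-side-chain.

Hydroxyl-bearing: S, T, Y. Amide-side-chain: N, Q.
Hydroxyl-bearing residues here: S10 (1).
Amide-side-chain residues here: none (0).
The two groups share no amino acid, so total = 1 + 0 = 1.

1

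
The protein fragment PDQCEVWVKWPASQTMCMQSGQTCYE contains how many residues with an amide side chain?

The amide-side-chain residues are Asn (N) and Gln (Q).
Matching residues: Q3, Q14, Q19, Q22.

4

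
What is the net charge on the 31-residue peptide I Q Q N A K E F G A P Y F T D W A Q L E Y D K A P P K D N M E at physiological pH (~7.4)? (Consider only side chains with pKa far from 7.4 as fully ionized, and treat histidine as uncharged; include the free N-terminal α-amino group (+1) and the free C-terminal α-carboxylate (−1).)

-3

The side chains ionized at physiological pH are Lys/Arg (+1) and Asp/Glu (−1); with His treated as neutral, nothing else contributes.
Positive (K, R): K6, K23, K27 → +3.
Negative (D, E): E7, D15, E20, D22, D28, E31 → −6.
The N-terminus (+1) and C-terminus (−1) cancel.
Net charge = (+3) + (−6) = −3.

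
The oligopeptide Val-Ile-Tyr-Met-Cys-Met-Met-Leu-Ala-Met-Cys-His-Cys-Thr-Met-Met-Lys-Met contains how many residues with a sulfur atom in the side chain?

10

The sulfur-bearing residues are cysteine (–SH) and methionine (–S–CH₃).
Matching residues: Met4, Cys5, Met6, Met7, Met10, Cys11, Cys13, Met15, Met16, Met18.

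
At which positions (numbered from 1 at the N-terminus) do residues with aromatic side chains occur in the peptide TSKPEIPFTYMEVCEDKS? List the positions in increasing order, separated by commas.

F, W, and Y each carry an aromatic ring on the side chain.
Matching residues: F8, Y10.

8, 10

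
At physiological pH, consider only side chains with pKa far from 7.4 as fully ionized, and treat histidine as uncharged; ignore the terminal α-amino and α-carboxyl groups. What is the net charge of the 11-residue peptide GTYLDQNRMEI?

-1

Near pH 7.4, K and R contribute +1 each, D and E contribute −1 each, and every other side chain (His included, as stated) is uncharged.
Positive (K, R): R8 → +1.
Negative (D, E): D5, E10 → −2.
Net charge = (+1) + (−2) = −1.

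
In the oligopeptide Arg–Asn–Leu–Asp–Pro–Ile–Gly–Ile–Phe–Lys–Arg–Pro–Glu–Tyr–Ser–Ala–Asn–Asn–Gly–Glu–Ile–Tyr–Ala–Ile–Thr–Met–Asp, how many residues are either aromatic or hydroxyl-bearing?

Aromatic: F, W, Y. Hydroxyl-bearing: S, T, Y.
Aromatic residues here: Phe9, Tyr14, Tyr22 (3).
Hydroxyl-bearing residues here: Tyr14, Ser15, Tyr22, Thr25 (4).
Y is in both groups, so the 2 Y residues must not be double-counted.
Total = 3 + 4 − 2 = 5.

5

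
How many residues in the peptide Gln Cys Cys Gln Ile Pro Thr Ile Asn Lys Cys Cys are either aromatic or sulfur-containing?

4

Aromatic: F, W, Y. Sulfur-containing: C, M.
Aromatic residues here: none (0).
Sulfur-containing residues here: Cys2, Cys3, Cys11, Cys12 (4).
The two groups share no amino acid, so total = 0 + 4 = 4.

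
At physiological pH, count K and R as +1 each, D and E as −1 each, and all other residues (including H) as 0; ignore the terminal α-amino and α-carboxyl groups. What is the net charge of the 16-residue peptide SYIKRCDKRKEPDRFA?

+3

Positive (K, R): K4, R5, K8, R9, K10, R14 → +6.
Negative (D, E): D7, E11, D13 → −3.
Net charge = (+6) + (−3) = +3.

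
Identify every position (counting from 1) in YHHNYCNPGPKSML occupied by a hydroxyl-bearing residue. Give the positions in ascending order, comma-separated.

S, T, and Y are the three residues with a side-chain hydroxyl.
Matching residues: Y1, Y5, S12.

1, 5, 12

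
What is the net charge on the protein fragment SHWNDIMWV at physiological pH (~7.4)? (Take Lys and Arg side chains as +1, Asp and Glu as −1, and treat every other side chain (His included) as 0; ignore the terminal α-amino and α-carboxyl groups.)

Positive (K, R): none → +0.
Negative (D, E): D5 → −1.
Net charge = (+0) + (−1) = −1.

-1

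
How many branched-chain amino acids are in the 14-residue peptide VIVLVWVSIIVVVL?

12

Valine (V), leucine (L), and isoleucine (I) are the branched-chain amino acids.
Matching residues: V1, I2, V3, L4, V5, V7, I9, I10, V11, V12, V13, L14.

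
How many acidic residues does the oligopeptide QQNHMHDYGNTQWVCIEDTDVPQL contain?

4

Only D (aspartate) and E (glutamate) carry a side-chain carboxylic acid.
Matching residues: D7, E17, D18, D20.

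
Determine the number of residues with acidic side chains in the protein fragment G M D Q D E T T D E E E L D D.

9

Only D (aspartate) and E (glutamate) carry a side-chain carboxylic acid.
Matching residues: D3, D5, E6, D9, E10, E11, E12, D14, D15.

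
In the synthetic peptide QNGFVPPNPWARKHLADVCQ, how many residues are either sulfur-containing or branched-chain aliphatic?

Sulfur-containing: C, M. Branched-chain aliphatic: I, L, V.
Sulfur-containing residues here: C19 (1).
Branched-chain aliphatic residues here: V5, L15, V18 (3).
The two groups share no amino acid, so total = 1 + 3 = 4.

4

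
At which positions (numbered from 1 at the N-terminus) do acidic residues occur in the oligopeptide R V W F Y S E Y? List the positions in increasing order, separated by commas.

7

Aspartate (D) and glutamate (E) have carboxylic-acid side chains and are the acidic amino acids.
Matching residues: E7.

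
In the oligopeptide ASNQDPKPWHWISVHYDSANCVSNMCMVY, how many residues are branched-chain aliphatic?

4

V, L, and I make up the branched-chain aliphatic group.
Matching residues: I12, V14, V22, V28.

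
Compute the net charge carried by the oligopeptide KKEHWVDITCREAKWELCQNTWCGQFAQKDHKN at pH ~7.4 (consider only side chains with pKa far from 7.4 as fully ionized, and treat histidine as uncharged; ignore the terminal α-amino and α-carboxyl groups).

Near pH 7.4, K and R contribute +1 each, D and E contribute −1 each, and every other side chain (His included, as stated) is uncharged.
Positive (K, R): K1, K2, R11, K14, K29, K32 → +6.
Negative (D, E): E3, D7, E12, E16, D30 → −5.
Net charge = (+6) + (−5) = +1.

+1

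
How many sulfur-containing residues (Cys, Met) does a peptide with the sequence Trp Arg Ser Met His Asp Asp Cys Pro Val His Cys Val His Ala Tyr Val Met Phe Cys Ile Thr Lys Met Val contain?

Matching residues: Met4, Cys8, Cys12, Met18, Cys20, Met24.

6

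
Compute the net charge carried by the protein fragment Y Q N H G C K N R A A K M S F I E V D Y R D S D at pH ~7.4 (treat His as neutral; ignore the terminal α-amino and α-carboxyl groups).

0

Near pH 7.4, K and R contribute +1 each, D and E contribute −1 each, and every other side chain (His included, as stated) is uncharged.
Positive (K, R): K7, R9, K12, R21 → +4.
Negative (D, E): E17, D19, D22, D24 → −4.
Net charge = (+4) + (−4) = 0.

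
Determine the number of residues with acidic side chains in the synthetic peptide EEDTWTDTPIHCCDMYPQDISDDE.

Only D (aspartate) and E (glutamate) carry a side-chain carboxylic acid.
Matching residues: E1, E2, D3, D7, D14, D19, D22, D23, E24.

9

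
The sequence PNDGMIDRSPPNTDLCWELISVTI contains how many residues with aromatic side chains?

1

F, W, and Y each carry an aromatic ring on the side chain.
Matching residues: W17.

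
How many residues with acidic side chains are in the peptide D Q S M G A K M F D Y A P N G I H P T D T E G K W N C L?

Aspartate (D) and glutamate (E) have carboxylic-acid side chains and are the acidic amino acids.
Matching residues: D1, D10, D20, E22.

4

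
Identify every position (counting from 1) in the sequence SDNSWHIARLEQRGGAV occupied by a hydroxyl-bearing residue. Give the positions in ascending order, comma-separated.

1, 4

Matching residues: S1, S4.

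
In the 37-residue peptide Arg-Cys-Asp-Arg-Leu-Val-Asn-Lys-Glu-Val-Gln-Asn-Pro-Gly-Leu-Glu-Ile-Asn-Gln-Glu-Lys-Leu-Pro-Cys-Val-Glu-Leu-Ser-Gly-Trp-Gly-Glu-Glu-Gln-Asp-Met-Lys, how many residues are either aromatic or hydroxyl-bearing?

2

Aromatic: F, W, Y. Hydroxyl-bearing: S, T, Y.
Aromatic residues here: Trp30 (1).
Hydroxyl-bearing residues here: Ser28 (1).
(Y belongs to both groups, but none appear in this sequence.) Total = 1 + 1 = 2.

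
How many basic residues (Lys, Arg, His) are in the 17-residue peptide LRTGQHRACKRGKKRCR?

9

Matching residues: R2, H6, R7, K10, R11, K13, K14, R15, R17.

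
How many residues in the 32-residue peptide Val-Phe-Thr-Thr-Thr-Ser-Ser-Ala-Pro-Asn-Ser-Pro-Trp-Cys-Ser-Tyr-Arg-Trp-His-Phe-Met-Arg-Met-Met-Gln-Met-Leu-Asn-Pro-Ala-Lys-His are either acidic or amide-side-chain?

Acidic: D, E. Amide-side-chain: N, Q.
Acidic residues here: none (0).
Amide-side-chain residues here: Asn10, Gln25, Asn28 (3).
The two groups share no amino acid, so total = 0 + 3 = 3.

3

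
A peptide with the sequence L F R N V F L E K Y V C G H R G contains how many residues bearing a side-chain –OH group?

1

Serine (S), threonine (T), and tyrosine (Y) each carry a hydroxyl group on the side chain.
Matching residues: Y10.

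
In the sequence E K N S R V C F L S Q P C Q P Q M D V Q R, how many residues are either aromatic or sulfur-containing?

4

Aromatic: F, W, Y. Sulfur-containing: C, M.
Aromatic residues here: F8 (1).
Sulfur-containing residues here: C7, C13, M17 (3).
The two groups share no amino acid, so total = 1 + 3 = 4.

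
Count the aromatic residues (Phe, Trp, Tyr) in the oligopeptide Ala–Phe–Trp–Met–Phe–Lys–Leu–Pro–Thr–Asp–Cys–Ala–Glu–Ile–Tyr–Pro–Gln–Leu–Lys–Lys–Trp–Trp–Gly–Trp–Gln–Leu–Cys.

Matching residues: Phe2, Trp3, Phe5, Tyr15, Trp21, Trp22, Trp24.

7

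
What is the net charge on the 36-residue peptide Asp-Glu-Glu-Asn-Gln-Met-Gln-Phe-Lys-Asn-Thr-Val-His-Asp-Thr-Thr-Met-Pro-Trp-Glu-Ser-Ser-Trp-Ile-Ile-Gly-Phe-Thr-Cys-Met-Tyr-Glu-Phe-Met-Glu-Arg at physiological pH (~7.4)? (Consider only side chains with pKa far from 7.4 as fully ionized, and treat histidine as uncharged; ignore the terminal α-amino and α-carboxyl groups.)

-5

The side chains ionized at physiological pH are Lys/Arg (+1) and Asp/Glu (−1); with His treated as neutral, nothing else contributes.
Positive (K, R): Lys9, Arg36 → +2.
Negative (D, E): Asp1, Glu2, Glu3, Asp14, Glu20, Glu32, Glu35 → −7.
Net charge = (+2) + (−7) = −5.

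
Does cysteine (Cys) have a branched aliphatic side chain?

No

V, L, and I make up the branched-chain aliphatic group.
Cysteine is not in this group.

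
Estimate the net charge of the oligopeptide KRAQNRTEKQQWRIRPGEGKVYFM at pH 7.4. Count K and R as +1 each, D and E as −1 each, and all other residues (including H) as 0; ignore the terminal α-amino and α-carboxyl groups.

+5

Positive (K, R): K1, R2, R6, K9, R13, R15, K20 → +7.
Negative (D, E): E8, E18 → −2.
Net charge = (+7) + (−2) = +5.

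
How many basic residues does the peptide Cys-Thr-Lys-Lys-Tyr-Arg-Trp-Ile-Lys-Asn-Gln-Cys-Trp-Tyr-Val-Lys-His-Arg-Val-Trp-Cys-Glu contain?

7

K, R, and H are the three residues with basic side chains (ε-amine, guanidinium, and imidazole respectively).
Matching residues: Lys3, Lys4, Arg6, Lys9, Lys16, His17, Arg18.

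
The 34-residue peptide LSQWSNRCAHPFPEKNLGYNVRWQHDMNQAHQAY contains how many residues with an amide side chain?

The amide-side-chain residues are Asn (N) and Gln (Q).
Matching residues: Q3, N6, N16, N20, Q24, N28, Q29, Q32.

8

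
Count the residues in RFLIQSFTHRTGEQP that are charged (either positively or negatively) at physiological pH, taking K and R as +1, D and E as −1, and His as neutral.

Charged side chains at pH ~7.4: K, R (positive); D, E (negative).
Matching residues: R1, R10, E13.

3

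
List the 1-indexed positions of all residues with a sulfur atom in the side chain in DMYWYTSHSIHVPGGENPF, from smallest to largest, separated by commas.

Only Cys (C) and Met (M) have a sulfur atom in the side chain.
Matching residues: M2.

2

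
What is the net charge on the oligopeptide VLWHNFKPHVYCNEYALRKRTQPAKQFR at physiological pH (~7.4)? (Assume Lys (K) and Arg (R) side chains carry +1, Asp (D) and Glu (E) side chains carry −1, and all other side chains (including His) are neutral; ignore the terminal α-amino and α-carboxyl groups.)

Positive (K, R): K7, R18, K19, R20, K25, R28 → +6.
Negative (D, E): E14 → −1.
Net charge = (+6) + (−1) = +5.

+5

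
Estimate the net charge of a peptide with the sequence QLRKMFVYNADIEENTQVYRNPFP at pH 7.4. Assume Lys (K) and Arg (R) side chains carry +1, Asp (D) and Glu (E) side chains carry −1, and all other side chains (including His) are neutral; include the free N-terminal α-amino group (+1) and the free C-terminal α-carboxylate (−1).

Positive (K, R): R3, K4, R20 → +3.
Negative (D, E): D11, E13, E14 → −3.
The N-terminus (+1) and C-terminus (−1) cancel.
Net charge = (+3) + (−3) = 0.

0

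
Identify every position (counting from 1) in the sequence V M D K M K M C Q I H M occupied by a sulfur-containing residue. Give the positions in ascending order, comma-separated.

2, 5, 7, 8, 12

The sulfur-bearing residues are cysteine (–SH) and methionine (–S–CH₃).
Matching residues: M2, M5, M7, C8, M12.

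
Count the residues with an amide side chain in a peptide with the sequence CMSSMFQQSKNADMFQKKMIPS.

4

The amide-side-chain residues are Asn (N) and Gln (Q).
Matching residues: Q7, Q8, N11, Q16.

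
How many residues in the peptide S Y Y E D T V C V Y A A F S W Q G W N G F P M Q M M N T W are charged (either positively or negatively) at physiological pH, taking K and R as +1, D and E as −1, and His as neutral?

Charged side chains at pH ~7.4: K, R (positive); D, E (negative).
Matching residues: E4, D5.

2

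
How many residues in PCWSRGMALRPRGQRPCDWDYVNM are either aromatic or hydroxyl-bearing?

Aromatic: F, W, Y. Hydroxyl-bearing: S, T, Y.
Aromatic residues here: W3, W19, Y21 (3).
Hydroxyl-bearing residues here: S4, Y21 (2).
Y is in both groups, so the 1 Y residue must not be double-counted.
Total = 3 + 2 − 1 = 4.

4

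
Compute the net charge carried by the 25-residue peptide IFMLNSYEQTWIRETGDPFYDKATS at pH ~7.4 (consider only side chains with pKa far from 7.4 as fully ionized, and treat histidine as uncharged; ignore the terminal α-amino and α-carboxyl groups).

-2

Near pH 7.4, K and R contribute +1 each, D and E contribute −1 each, and every other side chain (His included, as stated) is uncharged.
Positive (K, R): R13, K22 → +2.
Negative (D, E): E8, E14, D17, D21 → −4.
Net charge = (+2) + (−4) = −2.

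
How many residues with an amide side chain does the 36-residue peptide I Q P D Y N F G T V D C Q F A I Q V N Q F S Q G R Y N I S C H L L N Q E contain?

The amide-side-chain residues are Asn (N) and Gln (Q).
Matching residues: Q2, N6, Q13, Q17, N19, Q20, Q23, N27, N34, Q35.

10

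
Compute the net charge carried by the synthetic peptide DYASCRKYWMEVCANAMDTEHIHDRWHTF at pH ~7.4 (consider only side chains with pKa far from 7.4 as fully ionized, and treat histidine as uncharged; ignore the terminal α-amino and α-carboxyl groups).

-2

At pH ~7.4 the Lys and Arg side chains are protonated (+1), the Asp and Glu side chains are deprotonated (−1), and with His taken as neutral all other side chains carry no charge.
Positive (K, R): R6, K7, R25 → +3.
Negative (D, E): D1, E11, D18, E20, D24 → −5.
Net charge = (+3) + (−5) = −2.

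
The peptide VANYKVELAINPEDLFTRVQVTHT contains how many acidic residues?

The acidic residues are Asp (D) and Glu (E), whose side chains end in a carboxylate group.
Matching residues: E7, E13, D14.

3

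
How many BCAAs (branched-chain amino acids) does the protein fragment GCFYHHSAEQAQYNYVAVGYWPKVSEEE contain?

The BCAAs are Val, Leu, and Ile — aliphatic side chains with a branch point.
Matching residues: V16, V18, V24.

3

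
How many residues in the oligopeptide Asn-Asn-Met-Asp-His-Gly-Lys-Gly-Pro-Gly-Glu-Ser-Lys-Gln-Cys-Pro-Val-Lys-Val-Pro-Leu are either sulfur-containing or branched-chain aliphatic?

Sulfur-containing: C, M. Branched-chain aliphatic: I, L, V.
Sulfur-containing residues here: Met3, Cys15 (2).
Branched-chain aliphatic residues here: Val17, Val19, Leu21 (3).
The two groups share no amino acid, so total = 2 + 3 = 5.

5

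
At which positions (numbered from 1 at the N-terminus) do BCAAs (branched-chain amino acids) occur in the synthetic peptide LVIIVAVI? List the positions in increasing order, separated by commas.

Valine (V), leucine (L), and isoleucine (I) are the branched-chain amino acids.
Matching residues: L1, V2, I3, I4, V5, V7, I8.

1, 2, 3, 4, 5, 7, 8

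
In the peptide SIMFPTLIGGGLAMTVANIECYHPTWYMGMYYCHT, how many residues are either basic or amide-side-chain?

Basic: H, K, R. Amide-side-chain: N, Q.
Basic residues here: H23, H34 (2).
Amide-side-chain residues here: N18 (1).
The two groups share no amino acid, so total = 2 + 1 = 3.

3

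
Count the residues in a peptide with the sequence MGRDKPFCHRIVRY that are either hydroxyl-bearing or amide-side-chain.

1

Hydroxyl-bearing: S, T, Y. Amide-side-chain: N, Q.
Hydroxyl-bearing residues here: Y14 (1).
Amide-side-chain residues here: none (0).
The two groups share no amino acid, so total = 1 + 0 = 1.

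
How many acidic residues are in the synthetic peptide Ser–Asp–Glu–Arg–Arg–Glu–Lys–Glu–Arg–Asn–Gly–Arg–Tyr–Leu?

4

The acidic residues are Asp (D) and Glu (E), whose side chains end in a carboxylate group.
Matching residues: Asp2, Glu3, Glu6, Glu8.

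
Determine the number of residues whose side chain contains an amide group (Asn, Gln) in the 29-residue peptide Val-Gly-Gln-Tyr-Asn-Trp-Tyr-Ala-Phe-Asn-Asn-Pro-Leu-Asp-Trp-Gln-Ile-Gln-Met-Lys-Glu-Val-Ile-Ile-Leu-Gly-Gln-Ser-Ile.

Matching residues: Gln3, Asn5, Asn10, Asn11, Gln16, Gln18, Gln27.

7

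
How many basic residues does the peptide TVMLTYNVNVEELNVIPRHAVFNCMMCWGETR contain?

K, R, and H are the three residues with basic side chains (ε-amine, guanidinium, and imidazole respectively).
Matching residues: R18, H19, R32.

3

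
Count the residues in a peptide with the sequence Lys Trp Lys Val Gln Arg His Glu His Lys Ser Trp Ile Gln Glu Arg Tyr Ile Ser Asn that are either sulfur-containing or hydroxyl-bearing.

3

Sulfur-containing: C, M. Hydroxyl-bearing: S, T, Y.
Sulfur-containing residues here: none (0).
Hydroxyl-bearing residues here: Ser11, Tyr17, Ser19 (3).
The two groups share no amino acid, so total = 0 + 3 = 3.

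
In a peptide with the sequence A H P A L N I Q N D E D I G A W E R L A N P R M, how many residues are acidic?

Only D (aspartate) and E (glutamate) carry a side-chain carboxylic acid.
Matching residues: D10, E11, D12, E17.

4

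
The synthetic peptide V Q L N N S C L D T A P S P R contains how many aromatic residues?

Phenylalanine (F), tryptophan (W), and tyrosine (Y) have aromatic ring side chains.
None of the 15 residues belong to this group.

0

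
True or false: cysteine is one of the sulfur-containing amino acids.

True

Cysteine (C, thiol) and methionine (M, thioether) are the two sulfur-containing amino acids.
Cysteine is in this group.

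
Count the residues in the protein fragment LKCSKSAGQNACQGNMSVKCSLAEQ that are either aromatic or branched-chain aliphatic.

3

Aromatic: F, W, Y. Branched-chain aliphatic: I, L, V.
Aromatic residues here: none (0).
Branched-chain aliphatic residues here: L1, V18, L22 (3).
The two groups share no amino acid, so total = 0 + 3 = 3.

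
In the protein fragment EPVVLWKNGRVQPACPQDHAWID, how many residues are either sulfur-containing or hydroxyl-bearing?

Sulfur-containing: C, M. Hydroxyl-bearing: S, T, Y.
Sulfur-containing residues here: C15 (1).
Hydroxyl-bearing residues here: none (0).
The two groups share no amino acid, so total = 1 + 0 = 1.

1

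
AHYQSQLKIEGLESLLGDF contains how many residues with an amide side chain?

Only N (asparagine) and Q (glutamine) carry a side-chain carboxamide.
Matching residues: Q4, Q6.

2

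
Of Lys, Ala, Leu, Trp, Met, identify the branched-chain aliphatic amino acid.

Leu

Valine (V), leucine (L), and isoleucine (I) are the branched-chain amino acids.
Of the listed options, only Leu belongs to this group.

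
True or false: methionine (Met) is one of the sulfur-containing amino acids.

True

The sulfur-bearing residues are cysteine (–SH) and methionine (–S–CH₃).
Methionine is in this group.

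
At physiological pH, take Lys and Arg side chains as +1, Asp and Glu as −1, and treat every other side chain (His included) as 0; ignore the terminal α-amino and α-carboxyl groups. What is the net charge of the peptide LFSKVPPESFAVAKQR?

Positive (K, R): K4, K14, R16 → +3.
Negative (D, E): E8 → −1.
Net charge = (+3) + (−1) = +2.

+2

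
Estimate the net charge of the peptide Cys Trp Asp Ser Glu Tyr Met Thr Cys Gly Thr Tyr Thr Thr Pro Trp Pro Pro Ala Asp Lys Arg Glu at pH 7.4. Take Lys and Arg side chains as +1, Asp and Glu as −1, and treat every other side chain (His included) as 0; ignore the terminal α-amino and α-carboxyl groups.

-2

Positive (K, R): Lys21, Arg22 → +2.
Negative (D, E): Asp3, Glu5, Asp20, Glu23 → −4.
Net charge = (+2) + (−4) = −2.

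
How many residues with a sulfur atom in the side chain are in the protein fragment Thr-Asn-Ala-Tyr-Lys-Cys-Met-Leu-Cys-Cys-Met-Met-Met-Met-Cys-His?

9

Cysteine (C, thiol) and methionine (M, thioether) are the two sulfur-containing amino acids.
Matching residues: Cys6, Met7, Cys9, Cys10, Met11, Met12, Met13, Met14, Cys15.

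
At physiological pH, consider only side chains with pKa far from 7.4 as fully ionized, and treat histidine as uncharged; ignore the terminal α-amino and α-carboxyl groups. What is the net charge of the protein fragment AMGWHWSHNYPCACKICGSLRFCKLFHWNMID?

+2

At pH ~7.4 the Lys and Arg side chains are protonated (+1), the Asp and Glu side chains are deprotonated (−1), and with His taken as neutral all other side chains carry no charge.
Positive (K, R): K15, R21, K24 → +3.
Negative (D, E): D32 → −1.
Net charge = (+3) + (−1) = +2.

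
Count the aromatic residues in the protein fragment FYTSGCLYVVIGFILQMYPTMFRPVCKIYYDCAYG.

The aromatic amino acids are Phe (F, benzyl), Trp (W, indole), and Tyr (Y, phenol).
Matching residues: F1, Y2, Y8, F13, Y18, F22, Y29, Y30, Y34.

9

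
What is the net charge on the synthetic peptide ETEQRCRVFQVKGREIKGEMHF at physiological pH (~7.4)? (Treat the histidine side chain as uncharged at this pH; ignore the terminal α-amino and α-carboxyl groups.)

Near pH 7.4, K and R contribute +1 each, D and E contribute −1 each, and every other side chain (His included, as stated) is uncharged.
Positive (K, R): R5, R7, K12, R14, K17 → +5.
Negative (D, E): E1, E3, E15, E19 → −4.
Net charge = (+5) + (−4) = +1.

+1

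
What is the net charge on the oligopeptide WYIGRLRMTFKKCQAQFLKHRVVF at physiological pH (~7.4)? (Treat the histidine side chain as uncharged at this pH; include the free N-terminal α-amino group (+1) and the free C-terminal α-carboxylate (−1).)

+6

Near pH 7.4, K and R contribute +1 each, D and E contribute −1 each, and every other side chain (His included, as stated) is uncharged.
Positive (K, R): R5, R7, K11, K12, K19, R21 → +6.
Negative (D, E): none → −0.
The N-terminus (+1) and C-terminus (−1) cancel.
Net charge = (+6) + (−0) = +6.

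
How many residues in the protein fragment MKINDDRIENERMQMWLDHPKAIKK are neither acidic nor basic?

Acidic: D, E. Basic: K, R, H. All other residues are neither.
Matching residues: M1, I3, N4, I8, N10, M13, Q14, M15, W16, L17, P20, A22, I23.

13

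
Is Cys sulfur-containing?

Only Cys (C) and Met (M) have a sulfur atom in the side chain.
Cysteine is in this group.

Yes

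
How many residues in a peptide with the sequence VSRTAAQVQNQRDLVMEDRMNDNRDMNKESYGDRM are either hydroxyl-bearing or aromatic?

4

Hydroxyl-bearing: S, T, Y. Aromatic: F, W, Y.
Hydroxyl-bearing residues here: S2, T4, S30, Y31 (4).
Aromatic residues here: Y31 (1).
Y is in both groups, so the 1 Y residue must not be double-counted.
Total = 4 + 1 − 1 = 4.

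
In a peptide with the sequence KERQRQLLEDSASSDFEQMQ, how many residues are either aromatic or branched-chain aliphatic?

3

Aromatic: F, W, Y. Branched-chain aliphatic: I, L, V.
Aromatic residues here: F16 (1).
Branched-chain aliphatic residues here: L7, L8 (2).
The two groups share no amino acid, so total = 1 + 2 = 3.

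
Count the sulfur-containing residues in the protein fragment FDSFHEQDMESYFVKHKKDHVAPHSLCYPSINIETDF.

Cysteine (C, thiol) and methionine (M, thioether) are the two sulfur-containing amino acids.
Matching residues: M9, C27.

2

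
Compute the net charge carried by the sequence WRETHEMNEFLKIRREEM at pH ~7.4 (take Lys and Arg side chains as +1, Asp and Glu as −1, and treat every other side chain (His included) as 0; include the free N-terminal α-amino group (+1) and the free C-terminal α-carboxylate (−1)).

-1

Positive (K, R): R2, K12, R14, R15 → +4.
Negative (D, E): E3, E6, E9, E16, E17 → −5.
The N-terminus (+1) and C-terminus (−1) cancel.
Net charge = (+4) + (−5) = −1.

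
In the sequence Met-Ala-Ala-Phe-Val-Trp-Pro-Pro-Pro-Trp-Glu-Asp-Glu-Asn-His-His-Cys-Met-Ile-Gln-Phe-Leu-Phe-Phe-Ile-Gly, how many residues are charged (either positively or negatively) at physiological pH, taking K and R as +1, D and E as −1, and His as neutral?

3

Charged side chains at pH ~7.4: K, R (positive); D, E (negative).
Matching residues: Glu11, Asp12, Glu13.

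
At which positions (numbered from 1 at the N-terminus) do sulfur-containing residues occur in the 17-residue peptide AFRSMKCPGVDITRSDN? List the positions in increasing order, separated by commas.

5, 7

The sulfur-bearing residues are cysteine (–SH) and methionine (–S–CH₃).
Matching residues: M5, C7.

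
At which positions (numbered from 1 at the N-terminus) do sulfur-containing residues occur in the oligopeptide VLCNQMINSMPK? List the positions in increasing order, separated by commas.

3, 6, 10

Only Cys (C) and Met (M) have a sulfur atom in the side chain.
Matching residues: C3, M6, M10.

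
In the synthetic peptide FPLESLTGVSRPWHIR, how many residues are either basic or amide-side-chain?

3

Basic: H, K, R. Amide-side-chain: N, Q.
Basic residues here: R11, H14, R16 (3).
Amide-side-chain residues here: none (0).
The two groups share no amino acid, so total = 3 + 0 = 3.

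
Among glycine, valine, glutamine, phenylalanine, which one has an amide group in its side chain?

glutamine

Asparagine (N) and glutamine (Q) have uncharged amide side chains.
Of the listed options, only glutamine belongs to this group.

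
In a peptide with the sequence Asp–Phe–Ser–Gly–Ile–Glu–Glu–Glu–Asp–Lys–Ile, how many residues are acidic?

5

Only D (aspartate) and E (glutamate) carry a side-chain carboxylic acid.
Matching residues: Asp1, Glu6, Glu7, Glu8, Asp9.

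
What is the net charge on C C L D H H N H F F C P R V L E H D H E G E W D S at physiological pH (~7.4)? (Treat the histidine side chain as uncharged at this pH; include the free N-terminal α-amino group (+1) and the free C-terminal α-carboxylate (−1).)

Near pH 7.4, K and R contribute +1 each, D and E contribute −1 each, and every other side chain (His included, as stated) is uncharged.
Positive (K, R): R13 → +1.
Negative (D, E): D4, E16, D18, E20, E22, D24 → −6.
The N-terminus (+1) and C-terminus (−1) cancel.
Net charge = (+1) + (−6) = −5.

-5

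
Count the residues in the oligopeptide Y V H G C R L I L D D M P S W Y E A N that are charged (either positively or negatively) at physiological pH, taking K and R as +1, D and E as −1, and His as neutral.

Charged side chains at pH ~7.4: K, R (positive); D, E (negative).
Matching residues: R6, D10, D11, E17.

4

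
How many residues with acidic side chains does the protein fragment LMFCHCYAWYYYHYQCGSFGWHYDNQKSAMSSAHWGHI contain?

Only D (aspartate) and E (glutamate) carry a side-chain carboxylic acid.
Matching residues: D24.

1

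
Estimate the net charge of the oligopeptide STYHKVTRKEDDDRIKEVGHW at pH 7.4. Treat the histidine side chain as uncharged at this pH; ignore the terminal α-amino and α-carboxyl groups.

0

At pH ~7.4 the Lys and Arg side chains are protonated (+1), the Asp and Glu side chains are deprotonated (−1), and with His taken as neutral all other side chains carry no charge.
Positive (K, R): K5, R8, K9, R14, K16 → +5.
Negative (D, E): E10, D11, D12, D13, E17 → −5.
Net charge = (+5) + (−5) = 0.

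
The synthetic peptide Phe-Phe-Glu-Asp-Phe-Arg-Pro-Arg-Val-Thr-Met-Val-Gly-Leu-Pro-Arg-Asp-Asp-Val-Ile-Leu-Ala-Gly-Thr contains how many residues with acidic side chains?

Aspartate (D) and glutamate (E) have carboxylic-acid side chains and are the acidic amino acids.
Matching residues: Glu3, Asp4, Asp17, Asp18.

4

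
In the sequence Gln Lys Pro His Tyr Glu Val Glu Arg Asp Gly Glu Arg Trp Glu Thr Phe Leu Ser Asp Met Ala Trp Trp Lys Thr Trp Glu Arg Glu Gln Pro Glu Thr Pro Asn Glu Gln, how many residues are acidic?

Aspartate (D) and glutamate (E) have carboxylic-acid side chains and are the acidic amino acids.
Matching residues: Glu6, Glu8, Asp10, Glu12, Glu15, Asp20, Glu28, Glu30, Glu33, Glu37.

10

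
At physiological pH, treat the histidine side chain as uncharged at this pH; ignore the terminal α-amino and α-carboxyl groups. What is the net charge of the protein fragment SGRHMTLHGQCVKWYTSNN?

+2

At pH ~7.4 the Lys and Arg side chains are protonated (+1), the Asp and Glu side chains are deprotonated (−1), and with His taken as neutral all other side chains carry no charge.
Positive (K, R): R3, K13 → +2.
Negative (D, E): none → −0.
Net charge = (+2) + (−0) = +2.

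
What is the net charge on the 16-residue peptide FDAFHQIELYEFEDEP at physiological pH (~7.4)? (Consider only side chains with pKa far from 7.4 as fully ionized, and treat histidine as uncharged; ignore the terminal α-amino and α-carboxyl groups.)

The side chains ionized at physiological pH are Lys/Arg (+1) and Asp/Glu (−1); with His treated as neutral, nothing else contributes.
Positive (K, R): none → +0.
Negative (D, E): D2, E8, E11, E13, D14, E15 → −6.
Net charge = (+0) + (−6) = −6.

-6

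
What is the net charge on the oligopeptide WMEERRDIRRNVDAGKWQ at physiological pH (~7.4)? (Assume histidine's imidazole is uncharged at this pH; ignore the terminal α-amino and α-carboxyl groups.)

+1

At pH ~7.4 the Lys and Arg side chains are protonated (+1), the Asp and Glu side chains are deprotonated (−1), and with His taken as neutral all other side chains carry no charge.
Positive (K, R): R5, R6, R9, R10, K16 → +5.
Negative (D, E): E3, E4, D7, D13 → −4.
Net charge = (+5) + (−4) = +1.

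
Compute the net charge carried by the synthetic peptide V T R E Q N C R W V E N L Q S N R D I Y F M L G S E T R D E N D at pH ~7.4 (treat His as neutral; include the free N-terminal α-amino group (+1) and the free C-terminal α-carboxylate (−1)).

-3

The side chains ionized at physiological pH are Lys/Arg (+1) and Asp/Glu (−1); with His treated as neutral, nothing else contributes.
Positive (K, R): R3, R8, R17, R28 → +4.
Negative (D, E): E4, E11, D18, E26, D29, E30, D32 → −7.
The N-terminus (+1) and C-terminus (−1) cancel.
Net charge = (+4) + (−7) = −3.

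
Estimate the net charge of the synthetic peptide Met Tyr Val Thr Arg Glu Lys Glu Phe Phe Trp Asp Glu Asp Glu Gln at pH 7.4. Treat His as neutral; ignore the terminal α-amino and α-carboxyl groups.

Near pH 7.4, K and R contribute +1 each, D and E contribute −1 each, and every other side chain (His included, as stated) is uncharged.
Positive (K, R): Arg5, Lys7 → +2.
Negative (D, E): Glu6, Glu8, Asp12, Glu13, Asp14, Glu15 → −6.
Net charge = (+2) + (−6) = −4.

-4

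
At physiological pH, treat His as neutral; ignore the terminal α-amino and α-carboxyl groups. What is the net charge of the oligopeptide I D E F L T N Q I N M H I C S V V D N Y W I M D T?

-4

The side chains ionized at physiological pH are Lys/Arg (+1) and Asp/Glu (−1); with His treated as neutral, nothing else contributes.
Positive (K, R): none → +0.
Negative (D, E): D2, E3, D18, D24 → −4.
Net charge = (+0) + (−4) = −4.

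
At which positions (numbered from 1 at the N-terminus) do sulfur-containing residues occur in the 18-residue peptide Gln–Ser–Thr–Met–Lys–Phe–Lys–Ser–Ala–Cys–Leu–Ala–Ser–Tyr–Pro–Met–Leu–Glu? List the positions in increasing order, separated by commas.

Only Cys (C) and Met (M) have a sulfur atom in the side chain.
Matching residues: Met4, Cys10, Met16.

4, 10, 16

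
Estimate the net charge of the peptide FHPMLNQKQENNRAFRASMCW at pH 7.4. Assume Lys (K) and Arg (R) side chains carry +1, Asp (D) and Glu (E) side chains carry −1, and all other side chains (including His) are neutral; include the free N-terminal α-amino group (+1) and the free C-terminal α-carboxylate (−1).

+2

Positive (K, R): K8, R13, R16 → +3.
Negative (D, E): E10 → −1.
The N-terminus (+1) and C-terminus (−1) cancel.
Net charge = (+3) + (−1) = +2.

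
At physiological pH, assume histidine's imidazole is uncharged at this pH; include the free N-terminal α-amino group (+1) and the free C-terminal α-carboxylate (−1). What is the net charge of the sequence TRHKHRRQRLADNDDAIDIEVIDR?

Near pH 7.4, K and R contribute +1 each, D and E contribute −1 each, and every other side chain (His included, as stated) is uncharged.
Positive (K, R): R2, K4, R6, R7, R9, R24 → +6.
Negative (D, E): D12, D14, D15, D18, E20, D23 → −6.
The N-terminus (+1) and C-terminus (−1) cancel.
Net charge = (+6) + (−6) = 0.

0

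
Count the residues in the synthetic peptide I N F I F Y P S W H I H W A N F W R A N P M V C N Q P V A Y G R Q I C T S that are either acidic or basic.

4

Acidic: D, E. Basic: H, K, R.
Acidic residues here: none (0).
Basic residues here: H10, H12, R18, R32 (4).
The two groups share no amino acid, so total = 0 + 4 = 4.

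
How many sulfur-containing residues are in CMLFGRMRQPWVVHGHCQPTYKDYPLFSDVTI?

4

The sulfur-bearing residues are cysteine (–SH) and methionine (–S–CH₃).
Matching residues: C1, M2, M7, C17.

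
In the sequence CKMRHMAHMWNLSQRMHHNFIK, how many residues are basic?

8

K, R, and H are the three residues with basic side chains (ε-amine, guanidinium, and imidazole respectively).
Matching residues: K2, R4, H5, H8, R15, H17, H18, K22.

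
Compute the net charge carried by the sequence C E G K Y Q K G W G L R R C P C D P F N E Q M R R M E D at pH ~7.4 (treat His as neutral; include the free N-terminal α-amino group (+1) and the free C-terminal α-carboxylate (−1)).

Near pH 7.4, K and R contribute +1 each, D and E contribute −1 each, and every other side chain (His included, as stated) is uncharged.
Positive (K, R): K4, K7, R12, R13, R24, R25 → +6.
Negative (D, E): E2, D17, E21, E27, D28 → −5.
The N-terminus (+1) and C-terminus (−1) cancel.
Net charge = (+6) + (−5) = +1.

+1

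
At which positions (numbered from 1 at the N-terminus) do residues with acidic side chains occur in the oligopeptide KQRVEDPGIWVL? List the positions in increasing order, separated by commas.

5, 6

Aspartate (D) and glutamate (E) have carboxylic-acid side chains and are the acidic amino acids.
Matching residues: E5, D6.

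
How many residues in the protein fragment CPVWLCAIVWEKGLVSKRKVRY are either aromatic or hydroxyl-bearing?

4

Aromatic: F, W, Y. Hydroxyl-bearing: S, T, Y.
Aromatic residues here: W4, W10, Y22 (3).
Hydroxyl-bearing residues here: S16, Y22 (2).
Y is in both groups, so the 1 Y residue must not be double-counted.
Total = 3 + 2 − 1 = 4.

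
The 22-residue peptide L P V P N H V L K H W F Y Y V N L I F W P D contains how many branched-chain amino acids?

7

Valine (V), leucine (L), and isoleucine (I) are the branched-chain amino acids.
Matching residues: L1, V3, V7, L8, V15, L17, I18.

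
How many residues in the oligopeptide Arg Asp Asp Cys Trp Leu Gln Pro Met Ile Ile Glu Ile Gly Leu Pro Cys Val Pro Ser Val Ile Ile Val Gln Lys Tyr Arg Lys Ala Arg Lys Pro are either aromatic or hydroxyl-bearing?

Aromatic: F, W, Y. Hydroxyl-bearing: S, T, Y.
Aromatic residues here: Trp5, Tyr27 (2).
Hydroxyl-bearing residues here: Ser20, Tyr27 (2).
Y is in both groups, so the 1 Y residue must not be double-counted.
Total = 2 + 2 − 1 = 3.

3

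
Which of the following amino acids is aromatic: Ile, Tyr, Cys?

The aromatic amino acids are Phe (F, benzyl), Trp (W, indole), and Tyr (Y, phenol).
Of the listed options, only Tyr belongs to this group.

Tyr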